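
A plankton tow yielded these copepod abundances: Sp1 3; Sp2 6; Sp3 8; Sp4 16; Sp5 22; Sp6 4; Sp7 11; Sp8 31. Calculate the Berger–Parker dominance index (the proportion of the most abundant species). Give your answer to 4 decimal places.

0.3069

Total N = 3+6+8+16+22+4+11+31 = 101, so the proportions are 0.029703, 0.059406, 0.079208, 0.158416, 0.217822, 0.039604, 0.108911, 0.306931 (working shown to 6 dp, full precision carried).
The largest proportion is 0.306931, i.e. d = 0.3069 to 4 decimal places.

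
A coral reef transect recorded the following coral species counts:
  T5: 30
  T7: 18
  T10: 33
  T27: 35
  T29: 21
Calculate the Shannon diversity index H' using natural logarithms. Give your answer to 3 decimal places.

1.578

Total N = 30+18+33+35+21 = 137, so the proportions are 0.21898, 0.13139, 0.24088, 0.25547, 0.15328 (working shown to 5 dp, full precision carried).
Each pᵢ ln pᵢ term: 0.21898×(-1.51878)=-0.33258, 0.13139×(-2.02961)=-0.26666, 0.24088×(-1.42347)=-0.34288, 0.25547×(-1.36463)=-0.34863, 0.15328×(-1.87546)=-0.28748.
Sum = -1.57823, so H' = 1.578.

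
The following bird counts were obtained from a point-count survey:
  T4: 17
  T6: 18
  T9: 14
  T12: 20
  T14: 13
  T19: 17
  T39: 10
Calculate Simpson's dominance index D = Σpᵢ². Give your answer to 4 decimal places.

0.1487

Total N = 17+18+14+20+13+17+10 = 109, so the proportions are 0.155963, 0.165138, 0.12844, 0.183486, 0.119266, 0.155963, 0.091743 (working shown to 6 dp, full precision carried).
D = 0.155963² + 0.165138² + 0.12844² + 0.183486² + 0.119266² + 0.155963² + 0.091743² = 0.024325 + 0.027270 + 0.016497 + 0.033667 + 0.014224 + 0.024325 + 0.008417 = 0.148725.
To 4 decimal places, D = 0.1487.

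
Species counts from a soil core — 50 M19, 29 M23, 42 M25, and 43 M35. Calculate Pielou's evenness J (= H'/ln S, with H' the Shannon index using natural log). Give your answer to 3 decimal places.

0.987

Total N = 50+29+42+43 = 164, so the proportions are 0.30488, 0.17683, 0.2561, 0.2622 (working shown to 5 dp, full precision carried).
H' = −Σ pᵢ ln pᵢ = −((-0.36215) + (-0.30637) + (-0.34886) + (-0.35099)) = 1.36836.
With S = 4 species, ln S = 1.38629, so J = 1.36836/1.38629 = 0.98707, i.e. 0.987 to 3 decimal places.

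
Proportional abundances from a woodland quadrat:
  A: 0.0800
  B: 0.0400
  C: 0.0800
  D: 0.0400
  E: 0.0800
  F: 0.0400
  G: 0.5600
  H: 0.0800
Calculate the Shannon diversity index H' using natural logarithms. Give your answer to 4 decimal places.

1.5192

Each pᵢ ln pᵢ term (working shown to 6 dp, full precision carried): 0.08×(-2.525729)=-0.202058, 0.04×(-3.218876)=-0.128755, 0.08×(-2.525729)=-0.202058, 0.04×(-3.218876)=-0.128755, 0.08×(-2.525729)=-0.202058, 0.04×(-3.218876)=-0.128755, 0.56×(-0.579818)=-0.324698, 0.08×(-2.525729)=-0.202058.
Sum = -1.519197, so H' = 1.5192.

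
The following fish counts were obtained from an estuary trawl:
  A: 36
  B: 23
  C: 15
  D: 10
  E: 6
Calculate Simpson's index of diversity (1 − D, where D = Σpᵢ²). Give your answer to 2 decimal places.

0.73

Total N = 36+23+15+10+6 = 90, so the proportions are 0.4, 0.2556, 0.1667, 0.1111, 0.0667 (working shown to 4 dp, full precision carried).
D = 0.4² + 0.2556² + 0.1667² + 0.1111² + 0.0667² = 0.1600 + 0.0653 + 0.0278 + 0.0123 + 0.0044 = 0.2699.
So 1 − D = 0.7301, i.e. 0.73 to 2 decimal places.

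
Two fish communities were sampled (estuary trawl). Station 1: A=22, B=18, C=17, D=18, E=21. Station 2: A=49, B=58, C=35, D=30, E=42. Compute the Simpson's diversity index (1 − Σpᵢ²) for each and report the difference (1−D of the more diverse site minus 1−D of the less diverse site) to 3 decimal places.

0.009

Station 1: N=96, proportions 0.22917, 0.1875, 0.17708, 0.1875, 0.21875, giving 1−D = 0.79796 (working shown to 5 dp, full precision carried).
Station 2: N=214, proportions 0.22897, 0.27103, 0.16355, 0.14019, 0.19626, giving 1−D = 0.78920.
Difference = |0.79796 − 0.78920| = 0.00876, i.e. 0.009 to 3 decimal places.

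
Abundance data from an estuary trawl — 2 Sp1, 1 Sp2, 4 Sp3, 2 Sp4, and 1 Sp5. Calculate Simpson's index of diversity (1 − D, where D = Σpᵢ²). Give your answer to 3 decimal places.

Total N = 2+1+4+2+1 = 10, so the proportions are 0.2, 0.1, 0.4, 0.2, 0.1 (working shown to 5 dp, full precision carried).
D = 0.2² + 0.1² + 0.4² + 0.2² + 0.1² = 0.04000 + 0.01000 + 0.16000 + 0.04000 + 0.01000 = 0.26000.
So 1 − D = 0.74000, i.e. 0.740 to 3 decimal places.

0.740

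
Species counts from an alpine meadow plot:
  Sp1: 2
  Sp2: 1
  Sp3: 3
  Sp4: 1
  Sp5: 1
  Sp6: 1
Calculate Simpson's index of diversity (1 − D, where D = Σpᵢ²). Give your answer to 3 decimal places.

0.790

Total N = 2+1+3+1+1+1 = 9, so the proportions are 0.22222, 0.11111, 0.33333, 0.11111, 0.11111, 0.11111 (working shown to 5 dp, full precision carried).
D = 0.22222² + 0.11111² + 0.33333² + 0.11111² + 0.11111² + 0.11111² = 0.04938 + 0.01235 + 0.11111 + 0.01235 + 0.01235 + 0.01235 = 0.20988.
So 1 − D = 0.79012, i.e. 0.790 to 3 decimal places.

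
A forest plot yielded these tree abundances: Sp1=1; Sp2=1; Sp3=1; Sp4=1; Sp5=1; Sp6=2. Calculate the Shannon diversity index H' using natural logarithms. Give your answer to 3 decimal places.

Total N = 1+1+1+1+1+2 = 7, so the proportions are 0.14286, 0.14286, 0.14286, 0.14286, 0.14286, 0.28571 (working shown to 5 dp, full precision carried).
Each pᵢ ln pᵢ term: 0.14286×(-1.94591)=-0.27799, 0.14286×(-1.94591)=-0.27799, 0.14286×(-1.94591)=-0.27799, 0.14286×(-1.94591)=-0.27799, 0.14286×(-1.94591)=-0.27799, 0.28571×(-1.25276)=-0.35793.
Sum = -1.74787, so H' = 1.748.

1.748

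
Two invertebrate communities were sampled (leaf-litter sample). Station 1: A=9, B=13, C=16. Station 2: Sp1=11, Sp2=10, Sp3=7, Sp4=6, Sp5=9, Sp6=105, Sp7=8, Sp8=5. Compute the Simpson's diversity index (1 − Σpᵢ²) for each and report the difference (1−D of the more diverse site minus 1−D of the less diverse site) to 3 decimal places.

0.093

Station 1: N=38, proportions 0.2368421, 0.3421053, 0.4210526, giving 1−D = 0.6495845 (working shown to 7 dp, full precision carried).
Station 2: N=161, proportions 0.068323, 0.0621118, 0.0434783, 0.0372671, 0.0559006, 0.6521739, 0.0496894, 0.0310559, giving 1−D = 0.5563057.
Difference = |0.6495845 − 0.5563057| = 0.0932788, i.e. 0.093 to 3 decimal places.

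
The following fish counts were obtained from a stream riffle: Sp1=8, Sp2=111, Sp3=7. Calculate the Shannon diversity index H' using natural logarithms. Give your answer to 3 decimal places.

0.447

Total N = 8+111+7 = 126, so the proportions are 0.06349, 0.88095, 0.05556 (working shown to 5 dp, full precision carried).
Each pᵢ ln pᵢ term: 0.06349×(-2.75684)=-0.17504, 0.88095×(-0.12675)=-0.11166, 0.05556×(-2.89037)=-0.16058.
Sum = -0.44728, so H' = 0.447.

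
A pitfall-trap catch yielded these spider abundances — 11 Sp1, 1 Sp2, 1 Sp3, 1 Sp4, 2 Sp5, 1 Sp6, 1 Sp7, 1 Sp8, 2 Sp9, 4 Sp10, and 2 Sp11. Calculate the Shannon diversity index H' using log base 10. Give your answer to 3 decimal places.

0.851

Total N = 11+1+1+1+2+1+1+1+2+4+2 = 27, so the proportions are 0.40741, 0.03704, 0.03704, 0.03704, 0.07407, 0.03704, 0.03704, 0.03704, 0.07407, 0.14815, 0.07407 (working shown to 5 dp, full precision carried).
Each pᵢ log₁₀ pᵢ term: 0.40741×(-0.38997)=-0.15888, 0.03704×(-1.43136)=-0.05301, 0.03704×(-1.43136)=-0.05301, 0.03704×(-1.43136)=-0.05301, 0.07407×(-1.13033)=-0.08373, 0.03704×(-1.43136)=-0.05301, 0.03704×(-1.43136)=-0.05301, 0.03704×(-1.43136)=-0.05301, 0.07407×(-1.13033)=-0.08373, 0.14815×(-0.82930)=-0.12286, 0.07407×(-1.13033)=-0.08373.
Sum = -0.85100, so H' = 0.851.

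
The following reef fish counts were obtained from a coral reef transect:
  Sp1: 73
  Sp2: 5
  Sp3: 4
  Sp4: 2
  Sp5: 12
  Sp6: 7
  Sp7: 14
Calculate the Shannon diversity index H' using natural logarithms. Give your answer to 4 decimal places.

Total N = 73+5+4+2+12+7+14 = 117, so the proportions are 0.623932, 0.042735, 0.034188, 0.017094, 0.102564, 0.059829, 0.119658 (working shown to 6 dp, full precision carried).
Each pᵢ ln pᵢ term: 0.623932×(-0.471714)=-0.294318, 0.042735×(-3.152736)=-0.134732, 0.034188×(-3.375880)=-0.115415, 0.017094×(-4.069027)=-0.069556, 0.102564×(-2.277267)=-0.233566, 0.059829×(-2.816264)=-0.168494, 0.119658×(-2.123117)=-0.254048.
Sum = -1.270129, so H' = 1.2701.

1.2701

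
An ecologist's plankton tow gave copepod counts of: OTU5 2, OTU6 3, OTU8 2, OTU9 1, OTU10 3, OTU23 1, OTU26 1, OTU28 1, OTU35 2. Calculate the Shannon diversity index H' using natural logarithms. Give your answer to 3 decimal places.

2.101

Total N = 2+3+2+1+3+1+1+1+2 = 16, so the proportions are 0.125, 0.1875, 0.125, 0.0625, 0.1875, 0.0625, 0.0625, 0.0625, 0.125 (working shown to 5 dp, full precision carried).
Each pᵢ ln pᵢ term: 0.125×(-2.07944)=-0.25993, 0.1875×(-1.67398)=-0.31387, 0.125×(-2.07944)=-0.25993, 0.0625×(-2.77259)=-0.17329, 0.1875×(-1.67398)=-0.31387, 0.0625×(-2.77259)=-0.17329, 0.0625×(-2.77259)=-0.17329, 0.0625×(-2.77259)=-0.17329, 0.125×(-2.07944)=-0.25993.
Sum = -2.10068, so H' = 2.101.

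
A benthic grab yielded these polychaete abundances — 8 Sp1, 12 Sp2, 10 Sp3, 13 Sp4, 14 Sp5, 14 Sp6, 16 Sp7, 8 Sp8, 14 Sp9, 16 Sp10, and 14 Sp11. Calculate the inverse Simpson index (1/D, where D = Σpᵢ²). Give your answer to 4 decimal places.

Total N = 8+12+10+13+14+14+16+8+14+16+14 = 139, so the proportions are 0.057553957, 0.086330935, 0.071942446, 0.09352518, 0.100719424, 0.100719424, 0.115107914, 0.057553957, 0.100719424, 0.115107914, 0.100719424 (working shown to 9 dp, full precision carried).
D = 0.057553957² + 0.086330935² + 0.071942446² + 0.09352518² + 0.100719424² + 0.100719424² + 0.115107914² + 0.057553957² + 0.100719424² + 0.115107914² + 0.100719424² = 0.003312458 + 0.007453030 + 0.005175716 + 0.008746959 + 0.010144402 + 0.010144402 + 0.013249832 + 0.003312458 + 0.010144402 + 0.013249832 + 0.010144402 = 0.095077895.
So 1/D = 10.517692, i.e. 10.5177 to 4 decimal places.

10.5177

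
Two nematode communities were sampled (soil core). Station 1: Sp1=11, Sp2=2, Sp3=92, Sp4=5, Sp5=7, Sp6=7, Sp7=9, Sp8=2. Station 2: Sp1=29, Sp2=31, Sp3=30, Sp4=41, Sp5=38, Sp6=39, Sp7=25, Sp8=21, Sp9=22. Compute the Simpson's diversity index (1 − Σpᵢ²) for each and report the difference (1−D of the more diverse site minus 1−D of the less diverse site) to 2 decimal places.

0.37

Station 1: N=135, proportions 0.0815, 0.0148, 0.6815, 0.037, 0.0519, 0.0519, 0.0667, 0.0148, giving 1−D = 0.5173 (working shown to 4 dp, full precision carried).
Station 2: N=276, proportions 0.1051, 0.1123, 0.1087, 0.1486, 0.1377, 0.1413, 0.0906, 0.0761, 0.0797, giving 1−D = 0.8832.
Difference = |0.5173 − 0.8832| = 0.3659, i.e. 0.37 to 2 decimal places.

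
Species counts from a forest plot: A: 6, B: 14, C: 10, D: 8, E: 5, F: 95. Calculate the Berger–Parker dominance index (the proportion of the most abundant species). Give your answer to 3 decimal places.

Total N = 6+14+10+8+5+95 = 138, so the proportions are 0.04348, 0.10145, 0.07246, 0.05797, 0.03623, 0.68841 (working shown to 5 dp, full precision carried).
The largest proportion is 0.68841, i.e. d = 0.688 to 3 decimal places.

0.688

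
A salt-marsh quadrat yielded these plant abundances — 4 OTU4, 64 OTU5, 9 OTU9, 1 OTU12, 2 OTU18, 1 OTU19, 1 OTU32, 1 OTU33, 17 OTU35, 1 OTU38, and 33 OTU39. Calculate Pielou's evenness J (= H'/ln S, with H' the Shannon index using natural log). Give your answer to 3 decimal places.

0.622

Total N = 4+64+9+1+2+1+1+1+17+1+33 = 134, so the proportions are 0.02985, 0.47761, 0.06716, 0.00746, 0.01493, 0.00746, 0.00746, 0.00746, 0.12687, 0.00746, 0.24627 (working shown to 5 dp, full precision carried).
H' = −Σ pᵢ ln pᵢ = −((-0.10482) + (-0.35293) + (-0.18138) + (-0.03655) + (-0.06276) + (-0.03655) + (-0.03655) + (-0.03655) + (-0.26193) + (-0.03655) + (-0.34510)) = 1.49169.
With S = 11 species, ln S = 2.39790, so J = 1.49169/2.39790 = 0.62208, i.e. 0.622 to 3 decimal places.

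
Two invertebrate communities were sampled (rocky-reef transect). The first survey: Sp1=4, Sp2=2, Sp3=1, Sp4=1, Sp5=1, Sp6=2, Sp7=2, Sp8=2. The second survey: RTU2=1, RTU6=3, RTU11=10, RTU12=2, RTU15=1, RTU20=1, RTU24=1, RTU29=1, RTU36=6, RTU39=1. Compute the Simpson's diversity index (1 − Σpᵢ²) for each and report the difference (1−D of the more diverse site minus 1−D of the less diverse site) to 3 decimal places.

The first survey: N=15, proportions 0.26667, 0.13333, 0.06667, 0.06667, 0.06667, 0.13333, 0.13333, 0.13333, giving 1−D = 0.84444 (working shown to 5 dp, full precision carried).
The second survey: N=27, proportions 0.03704, 0.11111, 0.37037, 0.07407, 0.03704, 0.03704, 0.03704, 0.03704, 0.22222, 0.03704, giving 1−D = 0.78738.
Difference = |0.84444 − 0.78738| = 0.05706, i.e. 0.057 to 3 decimal places.

0.057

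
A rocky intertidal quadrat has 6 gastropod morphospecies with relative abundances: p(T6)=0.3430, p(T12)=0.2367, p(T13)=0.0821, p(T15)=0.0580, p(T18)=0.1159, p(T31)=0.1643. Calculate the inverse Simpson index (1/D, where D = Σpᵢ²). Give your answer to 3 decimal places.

4.460

D = 0.343² + 0.2367² + 0.0821² + 0.058² + 0.1159² + 0.1643² = 0.1176490 + 0.0560269 + 0.0067404 + 0.0033640 + 0.0134328 + 0.0269945 = 0.2242076 (working shown to 7 dp, full precision carried).
So 1/D = 4.46015, i.e. 4.460 to 3 decimal places.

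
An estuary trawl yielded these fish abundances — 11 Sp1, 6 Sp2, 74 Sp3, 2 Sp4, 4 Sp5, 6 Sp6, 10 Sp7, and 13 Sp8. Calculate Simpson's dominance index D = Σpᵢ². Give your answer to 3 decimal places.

0.375

Total N = 11+6+74+2+4+6+10+13 = 126, so the proportions are 0.0873, 0.04762, 0.5873, 0.01587, 0.03175, 0.04762, 0.07937, 0.10317 (working shown to 5 dp, full precision carried).
D = 0.0873² + 0.04762² + 0.5873² + 0.01587² + 0.03175² + 0.04762² + 0.07937² + 0.10317² = 0.00762 + 0.00227 + 0.34492 + 0.00025 + 0.00101 + 0.00227 + 0.00630 + 0.01064 = 0.37528.
To 3 decimal places, D = 0.375.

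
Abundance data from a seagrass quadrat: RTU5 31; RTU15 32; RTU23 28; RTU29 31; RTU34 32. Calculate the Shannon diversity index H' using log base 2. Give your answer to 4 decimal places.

2.3203

Total N = 31+32+28+31+32 = 154, so the proportions are 0.201299, 0.207792, 0.181818, 0.201299, 0.207792 (working shown to 6 dp, full precision carried).
Each pᵢ log₂ pᵢ term: 0.201299×(-2.312590)=-0.465521, 0.207792×(-2.266787)=-0.471021, 0.181818×(-2.459432)=-0.447169, 0.201299×(-2.312590)=-0.465521, 0.207792×(-2.266787)=-0.471021.
Sum = -2.320253, so H' = 2.3203.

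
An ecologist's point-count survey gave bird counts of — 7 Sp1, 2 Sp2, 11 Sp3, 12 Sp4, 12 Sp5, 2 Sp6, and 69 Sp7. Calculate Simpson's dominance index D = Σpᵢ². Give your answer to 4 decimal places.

Total N = 7+2+11+12+12+2+69 = 115, so the proportions are 0.06087, 0.017391, 0.095652, 0.104348, 0.104348, 0.017391, 0.6 (working shown to 6 dp, full precision carried).
D = 0.06087² + 0.017391² + 0.095652² + 0.104348² + 0.104348² + 0.017391² + 0.6² = 0.003705 + 0.000302 + 0.009149 + 0.010888 + 0.010888 + 0.000302 + 0.360000 = 0.395236.
To 4 decimal places, D = 0.3952.

0.3952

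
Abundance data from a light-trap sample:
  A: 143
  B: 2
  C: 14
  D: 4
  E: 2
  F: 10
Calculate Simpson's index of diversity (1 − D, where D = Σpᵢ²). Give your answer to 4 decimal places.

Total N = 143+2+14+4+2+10 = 175, so the proportions are 0.817143, 0.011429, 0.08, 0.022857, 0.011429, 0.057143 (working shown to 6 dp, full precision carried).
D = 0.817143² + 0.011429² + 0.08² + 0.022857² + 0.011429² + 0.057143² = 0.667722 + 0.000131 + 0.006400 + 0.000522 + 0.000131 + 0.003265 = 0.678171.
So 1 − D = 0.321829, i.e. 0.3218 to 4 decimal places.

0.3218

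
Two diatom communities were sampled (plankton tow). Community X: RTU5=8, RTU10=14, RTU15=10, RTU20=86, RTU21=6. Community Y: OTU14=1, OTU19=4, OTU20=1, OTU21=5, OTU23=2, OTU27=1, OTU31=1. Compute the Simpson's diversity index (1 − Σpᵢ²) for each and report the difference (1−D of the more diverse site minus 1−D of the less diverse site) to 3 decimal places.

Community X: N=124, proportions 0.064516, 0.112903, 0.080645, 0.693548, 0.048387, giving 1−D = 0.493236 (working shown to 6 dp, full precision carried).
Community Y: N=15, proportions 0.066667, 0.266667, 0.066667, 0.333333, 0.133333, 0.066667, 0.066667, giving 1−D = 0.782222.
Difference = |0.493236 − 0.782222| = 0.288986, i.e. 0.289 to 3 decimal places.

0.289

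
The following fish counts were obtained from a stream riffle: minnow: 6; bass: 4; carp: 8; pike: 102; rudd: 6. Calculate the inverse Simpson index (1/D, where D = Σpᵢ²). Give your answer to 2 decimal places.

1.50

Total N = 6+4+8+102+6 = 126, so the proportions are 0.04762, 0.03175, 0.06349, 0.80952, 0.04762 (working shown to 5 dp, full precision carried).
D = 0.04762² + 0.03175² + 0.06349² + 0.80952² + 0.04762² = 0.00227 + 0.00101 + 0.00403 + 0.65533 + 0.00227 = 0.66490.
So 1/D = 1.5040, i.e. 1.50 to 2 decimal places.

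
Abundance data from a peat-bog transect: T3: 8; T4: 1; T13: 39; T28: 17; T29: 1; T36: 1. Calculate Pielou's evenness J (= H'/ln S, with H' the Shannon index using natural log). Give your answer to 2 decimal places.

0.62

Total N = 8+1+39+17+1+1 = 67, so the proportions are 0.1194, 0.0149, 0.5821, 0.2537, 0.0149, 0.0149 (working shown to 4 dp, full precision carried).
H' = −Σ pᵢ ln pᵢ = −((-0.2538) + (-0.0628) + (-0.3150) + (-0.3480) + (-0.0628) + (-0.0628)) = 1.1050.
With S = 6 species, ln S = 1.7918, so J = 1.1050/1.7918 = 0.6167, i.e. 0.62 to 2 decimal places.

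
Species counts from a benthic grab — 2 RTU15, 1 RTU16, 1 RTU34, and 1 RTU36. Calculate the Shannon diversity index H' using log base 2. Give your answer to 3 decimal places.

Total N = 2+1+1+1 = 5, so the proportions are 0.4, 0.2, 0.2, 0.2 (working shown to 5 dp, full precision carried).
Each pᵢ log₂ pᵢ term: 0.4×(-1.32193)=-0.52877, 0.2×(-2.32193)=-0.46439, 0.2×(-2.32193)=-0.46439, 0.2×(-2.32193)=-0.46439.
Sum = -1.92193, so H' = 1.922.

1.922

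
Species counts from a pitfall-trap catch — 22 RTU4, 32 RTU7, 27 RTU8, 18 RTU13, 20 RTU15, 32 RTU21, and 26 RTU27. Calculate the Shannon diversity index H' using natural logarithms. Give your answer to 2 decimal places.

Total N = 22+32+27+18+20+32+26 = 177, so the proportions are 0.1243, 0.1808, 0.1525, 0.1017, 0.113, 0.1808, 0.1469 (working shown to 4 dp, full precision carried).
Each pᵢ ln pᵢ term: 0.1243×(-2.0851)=-0.2592, 0.1808×(-1.7104)=-0.3092, 0.1525×(-1.8803)=-0.2868, 0.1017×(-2.2858)=-0.2325, 0.113×(-2.1804)=-0.2464, 0.1808×(-1.7104)=-0.3092, 0.1469×(-1.9181)=-0.2817.
Sum = -1.9250, so H' = 1.93.

1.93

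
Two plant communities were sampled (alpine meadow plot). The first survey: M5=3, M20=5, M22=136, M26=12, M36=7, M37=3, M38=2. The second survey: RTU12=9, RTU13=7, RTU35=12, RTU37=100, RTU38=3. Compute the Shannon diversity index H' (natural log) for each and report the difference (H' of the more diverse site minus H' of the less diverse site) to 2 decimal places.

The first survey: N=168, proportions 0.0179, 0.0298, 0.8095, 0.0714, 0.0417, 0.0179, 0.0119, giving H' = 0.7931 (working shown to 4 dp, full precision carried).
The second survey: N=131, proportions 0.0687, 0.0534, 0.0916, 0.7634, 0.0229, giving H' = 0.8521.
Difference = |0.7931 − 0.8521| = 0.0590, i.e. 0.06 to 2 decimal places.

0.06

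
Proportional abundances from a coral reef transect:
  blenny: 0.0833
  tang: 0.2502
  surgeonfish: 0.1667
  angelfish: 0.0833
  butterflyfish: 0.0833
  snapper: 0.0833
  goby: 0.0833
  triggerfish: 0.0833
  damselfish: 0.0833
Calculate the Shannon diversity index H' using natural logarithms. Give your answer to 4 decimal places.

2.0945

Each pᵢ ln pᵢ term (working shown to 6 dp, full precision carried): 0.0833×(-2.485307)=-0.207026, 0.2502×(-1.385495)=-0.346651, 0.1667×(-1.791559)=-0.298653, 0.0833×(-2.485307)=-0.207026, 0.0833×(-2.485307)=-0.207026, 0.0833×(-2.485307)=-0.207026, 0.0833×(-2.485307)=-0.207026, 0.0833×(-2.485307)=-0.207026, 0.0833×(-2.485307)=-0.207026.
Sum = -2.094486, so H' = 2.0945.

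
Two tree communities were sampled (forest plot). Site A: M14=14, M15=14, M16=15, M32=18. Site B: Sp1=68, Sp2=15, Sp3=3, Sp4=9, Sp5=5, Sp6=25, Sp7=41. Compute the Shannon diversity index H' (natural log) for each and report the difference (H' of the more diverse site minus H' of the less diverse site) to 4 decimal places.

0.1687

Site A: N=61, proportions 0.2295082, 0.2295082, 0.2459016, 0.295082, giving H' = 1.3806927 (working shown to 7 dp, full precision carried).
Site B: N=166, proportions 0.4096386, 0.0903614, 0.0180723, 0.0542169, 0.0301205, 0.1506024, 0.246988, giving H' = 1.5493753.
Difference = |1.3806927 − 1.5493753| = 0.1686826, i.e. 0.1687 to 4 decimal places.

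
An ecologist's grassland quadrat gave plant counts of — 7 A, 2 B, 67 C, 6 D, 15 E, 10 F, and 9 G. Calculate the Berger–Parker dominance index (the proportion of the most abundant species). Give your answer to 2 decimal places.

0.58

Total N = 7+2+67+6+15+10+9 = 116, so the proportions are 0.0603, 0.0172, 0.5776, 0.0517, 0.1293, 0.0862, 0.0776 (working shown to 4 dp, full precision carried).
The largest proportion is 0.5776, i.e. d = 0.58 to 2 decimal places.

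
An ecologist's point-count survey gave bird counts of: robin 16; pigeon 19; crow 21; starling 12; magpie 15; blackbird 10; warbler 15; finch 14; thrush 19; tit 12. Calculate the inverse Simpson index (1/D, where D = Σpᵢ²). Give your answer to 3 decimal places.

Total N = 16+19+21+12+15+10+15+14+19+12 = 153, so the proportions are 0.1045752, 0.124183, 0.1372549, 0.0784314, 0.0980392, 0.0653595, 0.0980392, 0.0915033, 0.124183, 0.0784314 (working shown to 7 dp, full precision carried).
D = 0.1045752² + 0.124183² + 0.1372549² + 0.0784314² + 0.0980392² + 0.0653595² + 0.0980392² + 0.0915033² + 0.124183² + 0.0784314² = 0.0109360 + 0.0154214 + 0.0188389 + 0.0061515 + 0.0096117 + 0.0042719 + 0.0096117 + 0.0083728 + 0.0154214 + 0.0061515 = 0.1047888.
So 1/D = 9.54301, i.e. 9.543 to 3 decimal places.

9.543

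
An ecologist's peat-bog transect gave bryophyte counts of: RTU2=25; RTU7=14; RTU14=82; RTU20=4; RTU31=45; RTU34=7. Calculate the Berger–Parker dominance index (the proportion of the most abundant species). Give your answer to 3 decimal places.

Total N = 25+14+82+4+45+7 = 177, so the proportions are 0.14124, 0.0791, 0.46328, 0.0226, 0.25424, 0.03955 (working shown to 5 dp, full precision carried).
The largest proportion is 0.46328, i.e. d = 0.463 to 3 decimal places.

0.463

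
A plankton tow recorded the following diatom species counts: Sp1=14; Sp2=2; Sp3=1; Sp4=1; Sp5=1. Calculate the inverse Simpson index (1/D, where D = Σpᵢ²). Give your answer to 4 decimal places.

Total N = 14+2+1+1+1 = 19, so the proportions are 0.7368421, 0.1052632, 0.0526316, 0.0526316, 0.0526316 (working shown to 7 dp, full precision carried).
D = 0.7368421² + 0.1052632² + 0.0526316² + 0.0526316² + 0.0526316² = 0.5429363 + 0.0110803 + 0.0027701 + 0.0027701 + 0.0027701 = 0.5623269.
So 1/D = 1.778325, i.e. 1.7783 to 4 decimal places.

1.7783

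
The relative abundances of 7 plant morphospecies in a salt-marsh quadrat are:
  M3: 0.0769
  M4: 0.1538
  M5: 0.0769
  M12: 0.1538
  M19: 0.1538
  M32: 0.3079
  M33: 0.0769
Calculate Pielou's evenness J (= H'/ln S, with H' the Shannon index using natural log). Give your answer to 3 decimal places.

H' = −Σ pᵢ ln pᵢ = −((-0.19727) + (-0.28793) + (-0.19727) + (-0.28793) + (-0.28793) + (-0.36270) + (-0.19727)) = 1.81829 (working shown to 5 dp, full precision carried).
With S = 7 species, ln S = 1.94591, so J = 1.81829/1.94591 = 0.93442, i.e. 0.934 to 3 decimal places.

0.934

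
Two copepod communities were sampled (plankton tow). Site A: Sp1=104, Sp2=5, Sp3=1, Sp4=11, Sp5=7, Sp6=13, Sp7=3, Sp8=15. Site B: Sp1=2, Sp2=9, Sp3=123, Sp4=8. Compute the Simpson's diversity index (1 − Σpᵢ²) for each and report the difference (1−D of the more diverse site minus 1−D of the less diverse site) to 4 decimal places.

Site A: N=159, proportions 0.654088, 0.031447, 0.006289, 0.069182, 0.044025, 0.081761, 0.018868, 0.09434, giving 1−D = 0.548475 (working shown to 6 dp, full precision carried).
Site B: N=142, proportions 0.014085, 0.06338, 0.866197, 0.056338, giving 1−D = 0.242313.
Difference = |0.548475 − 0.242313| = 0.306162, i.e. 0.3062 to 4 decimal places.

0.3062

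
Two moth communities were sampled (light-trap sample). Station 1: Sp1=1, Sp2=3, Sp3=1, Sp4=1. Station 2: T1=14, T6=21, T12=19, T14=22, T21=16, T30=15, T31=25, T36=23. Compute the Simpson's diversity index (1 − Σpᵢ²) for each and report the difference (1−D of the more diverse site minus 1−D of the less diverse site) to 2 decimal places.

0.20

Station 1: N=6, proportions 0.1667, 0.5, 0.1667, 0.1667, giving 1−D = 0.6667 (working shown to 4 dp, full precision carried).
Station 2: N=155, proportions 0.0903, 0.1355, 0.1226, 0.1419, 0.1032, 0.0968, 0.1613, 0.1484, giving 1−D = 0.8703.
Difference = |0.6667 − 0.8703| = 0.2036, i.e. 0.20 to 2 decimal places.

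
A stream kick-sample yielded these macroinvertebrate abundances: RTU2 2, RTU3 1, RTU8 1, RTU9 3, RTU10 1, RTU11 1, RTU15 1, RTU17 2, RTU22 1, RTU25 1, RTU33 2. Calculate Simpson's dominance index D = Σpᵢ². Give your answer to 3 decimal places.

Total N = 2+1+1+3+1+1+1+2+1+1+2 = 16, so the proportions are 0.125, 0.0625, 0.0625, 0.1875, 0.0625, 0.0625, 0.0625, 0.125, 0.0625, 0.0625, 0.125 (working shown to 5 dp, full precision carried).
D = 0.125² + 0.0625² + 0.0625² + 0.1875² + 0.0625² + 0.0625² + 0.0625² + 0.125² + 0.0625² + 0.0625² + 0.125² = 0.01562 + 0.00391 + 0.00391 + 0.03516 + 0.00391 + 0.00391 + 0.00391 + 0.01562 + 0.00391 + 0.00391 + 0.01562 = 0.10938.
To 3 decimal places, D = 0.109.

0.109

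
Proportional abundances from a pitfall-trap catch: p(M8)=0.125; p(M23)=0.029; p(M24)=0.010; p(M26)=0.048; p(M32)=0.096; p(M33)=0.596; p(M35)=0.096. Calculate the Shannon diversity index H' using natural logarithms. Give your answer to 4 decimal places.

Each pᵢ ln pᵢ term (working shown to 6 dp, full precision carried): 0.125×(-2.079442)=-0.259930, 0.029×(-3.540459)=-0.102673, 0.01×(-4.605170)=-0.046052, 0.048×(-3.036554)=-0.145755, 0.096×(-2.343407)=-0.224967, 0.596×(-0.517515)=-0.308439, 0.096×(-2.343407)=-0.224967.
Sum = -1.312783, so H' = 1.3128.

1.3128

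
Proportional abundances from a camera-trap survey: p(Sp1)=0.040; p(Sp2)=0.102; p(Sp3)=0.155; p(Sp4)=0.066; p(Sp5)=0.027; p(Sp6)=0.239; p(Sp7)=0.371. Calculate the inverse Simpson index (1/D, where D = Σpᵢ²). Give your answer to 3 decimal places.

D = 0.04² + 0.102² + 0.155² + 0.066² + 0.027² + 0.239² + 0.371² = 0.0016000 + 0.0104040 + 0.0240250 + 0.0043560 + 0.0007290 + 0.0571210 + 0.1376410 = 0.2358760 (working shown to 7 dp, full precision carried).
So 1/D = 4.23952, i.e. 4.240 to 3 decimal places.

4.240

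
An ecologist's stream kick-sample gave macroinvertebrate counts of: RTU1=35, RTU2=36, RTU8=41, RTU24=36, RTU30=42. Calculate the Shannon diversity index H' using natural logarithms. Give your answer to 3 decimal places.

1.607

Total N = 35+36+41+36+42 = 190, so the proportions are 0.18421, 0.18947, 0.21579, 0.18947, 0.22105 (working shown to 5 dp, full precision carried).
Each pᵢ ln pᵢ term: 0.18421×(-1.69168)=-0.31162, 0.18947×(-1.66351)=-0.31519, 0.21579×(-1.53345)=-0.33090, 0.18947×(-1.66351)=-0.31519, 0.22105×(-1.50935)=-0.33365.
Sum = -1.60655, so H' = 1.607.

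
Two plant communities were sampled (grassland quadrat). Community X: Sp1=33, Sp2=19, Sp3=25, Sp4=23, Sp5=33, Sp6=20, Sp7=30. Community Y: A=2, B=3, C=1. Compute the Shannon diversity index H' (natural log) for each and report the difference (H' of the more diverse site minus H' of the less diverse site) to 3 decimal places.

0.913

Community X: N=183, proportions 0.18033, 0.10383, 0.13661, 0.12568, 0.18033, 0.10929, 0.16393, giving H' = 1.92395 (working shown to 5 dp, full precision carried).
Community Y: N=6, proportions 0.33333, 0.5, 0.16667, giving H' = 1.01140.
Difference = |1.92395 − 1.01140| = 0.91255, i.e. 0.913 to 3 decimal places.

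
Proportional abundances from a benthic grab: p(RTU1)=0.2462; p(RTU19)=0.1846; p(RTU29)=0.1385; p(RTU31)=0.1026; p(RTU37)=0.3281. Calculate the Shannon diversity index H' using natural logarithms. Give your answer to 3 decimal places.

Each pᵢ ln pᵢ term (working shown to 5 dp, full precision carried): 0.2462×(-1.40161)=-0.34508, 0.1846×(-1.68956)=-0.31189, 0.1385×(-1.97688)=-0.27380, 0.1026×(-2.27692)=-0.23361, 0.3281×(-1.11444)=-0.36565.
Sum = -1.53003, so H' = 1.530.

1.530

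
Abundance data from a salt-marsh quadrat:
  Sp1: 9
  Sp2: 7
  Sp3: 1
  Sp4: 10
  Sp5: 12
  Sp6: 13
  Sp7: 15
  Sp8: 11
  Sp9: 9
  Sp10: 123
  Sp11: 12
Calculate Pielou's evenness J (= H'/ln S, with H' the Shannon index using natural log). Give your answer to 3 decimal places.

0.698

Total N = 9+7+1+10+12+13+15+11+9+123+12 = 222, so the proportions are 0.04054, 0.03153, 0.0045, 0.04505, 0.05405, 0.05856, 0.06757, 0.04955, 0.04054, 0.55405, 0.05405 (working shown to 5 dp, full precision carried).
H' = −Σ pᵢ ln pᵢ = −((-0.12995) + (-0.10900) + (-0.02434) + (-0.13964) + (-0.15772) + (-0.16617) + (-0.18207) + (-0.14889) + (-0.12995) + (-0.32717) + (-0.15772)) = 1.67261.
With S = 11 species, ln S = 2.39790, so J = 1.67261/2.39790 = 0.69753, i.e. 0.698 to 3 decimal places.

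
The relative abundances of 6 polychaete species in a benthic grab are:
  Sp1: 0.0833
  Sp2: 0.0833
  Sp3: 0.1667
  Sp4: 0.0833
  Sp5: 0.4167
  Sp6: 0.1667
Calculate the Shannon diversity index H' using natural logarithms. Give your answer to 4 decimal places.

Each pᵢ ln pᵢ term (working shown to 6 dp, full precision carried): 0.0833×(-2.485307)=-0.207026, 0.0833×(-2.485307)=-0.207026, 0.1667×(-1.791559)=-0.298653, 0.0833×(-2.485307)=-0.207026, 0.4167×(-0.875389)=-0.364774, 0.1667×(-1.791559)=-0.298653.
Sum = -1.583159, so H' = 1.5832.

1.5832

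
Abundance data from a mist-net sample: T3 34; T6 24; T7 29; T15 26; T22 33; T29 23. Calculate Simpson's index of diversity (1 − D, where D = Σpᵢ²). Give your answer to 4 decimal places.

0.8296

Total N = 34+24+29+26+33+23 = 169, so the proportions are 0.201183, 0.142012, 0.171598, 0.153846, 0.195266, 0.136095 (working shown to 6 dp, full precision carried).
D = 0.201183² + 0.142012² + 0.171598² + 0.153846² + 0.195266² + 0.136095² = 0.040475 + 0.020167 + 0.029446 + 0.023669 + 0.038129 + 0.018522 = 0.170407.
So 1 − D = 0.829593, i.e. 0.8296 to 4 decimal places.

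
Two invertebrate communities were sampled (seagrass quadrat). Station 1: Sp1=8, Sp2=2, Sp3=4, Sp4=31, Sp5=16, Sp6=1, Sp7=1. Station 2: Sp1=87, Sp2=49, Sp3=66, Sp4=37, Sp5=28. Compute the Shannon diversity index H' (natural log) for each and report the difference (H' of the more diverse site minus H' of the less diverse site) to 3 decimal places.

Station 1: N=63, proportions 0.12698, 0.03175, 0.06349, 0.49206, 0.25397, 0.01587, 0.01587, giving H' = 1.37517 (working shown to 5 dp, full precision carried).
Station 2: N=267, proportions 0.32584, 0.18352, 0.24719, 0.13858, 0.10487, giving H' = 1.53236.
Difference = |1.37517 − 1.53236| = 0.15719, i.e. 0.157 to 3 decimal places.

0.157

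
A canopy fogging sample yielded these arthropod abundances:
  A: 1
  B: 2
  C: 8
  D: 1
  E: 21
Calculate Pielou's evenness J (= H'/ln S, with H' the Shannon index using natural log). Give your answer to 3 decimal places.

Total N = 1+2+8+1+21 = 33, so the proportions are 0.0303, 0.06061, 0.24242, 0.0303, 0.63636 (working shown to 5 dp, full precision carried).
H' = −Σ pᵢ ln pᵢ = −((-0.10595) + (-0.16990) + (-0.34353) + (-0.10595) + (-0.28763)) = 1.01297.
With S = 5 species, ln S = 1.60944, so J = 1.01297/1.60944 = 0.62939, i.e. 0.629 to 3 decimal places.

0.629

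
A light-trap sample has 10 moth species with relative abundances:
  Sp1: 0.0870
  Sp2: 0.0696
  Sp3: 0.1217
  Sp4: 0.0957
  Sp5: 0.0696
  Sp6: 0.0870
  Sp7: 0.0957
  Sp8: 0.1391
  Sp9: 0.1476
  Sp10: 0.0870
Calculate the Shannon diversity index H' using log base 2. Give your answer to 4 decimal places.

Each pᵢ log₂ pᵢ term (working shown to 6 dp, full precision carried): 0.087×(-3.522841)=-0.306487, 0.0696×(-3.844769)=-0.267596, 0.1217×(-3.038599)=-0.369797, 0.0957×(-3.385337)=-0.323977, 0.0696×(-3.844769)=-0.267596, 0.087×(-3.522841)=-0.306487, 0.0957×(-3.385337)=-0.323977, 0.1391×(-2.845806)=-0.395852, 0.1476×(-2.760235)=-0.407411, 0.087×(-3.522841)=-0.306487.
Sum = -3.275667, so H' = 3.2757.

3.2757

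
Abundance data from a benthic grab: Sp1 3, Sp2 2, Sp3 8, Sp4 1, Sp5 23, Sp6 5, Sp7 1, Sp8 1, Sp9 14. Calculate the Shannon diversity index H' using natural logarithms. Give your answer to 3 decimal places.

Total N = 3+2+8+1+23+5+1+1+14 = 58, so the proportions are 0.05172, 0.03448, 0.13793, 0.01724, 0.39655, 0.08621, 0.01724, 0.01724, 0.24138 (working shown to 5 dp, full precision carried).
Each pᵢ ln pᵢ term: 0.05172×(-2.96183)=-0.15320, 0.03448×(-3.36730)=-0.11611, 0.13793×(-1.98100)=-0.27324, 0.01724×(-4.06044)=-0.07001, 0.39655×(-0.92495)=-0.36679, 0.08621×(-2.45101)=-0.21129, 0.01724×(-4.06044)=-0.07001, 0.01724×(-4.06044)=-0.07001, 0.24138×(-1.42139)=-0.34309.
Sum = -1.67375, so H' = 1.674.

1.674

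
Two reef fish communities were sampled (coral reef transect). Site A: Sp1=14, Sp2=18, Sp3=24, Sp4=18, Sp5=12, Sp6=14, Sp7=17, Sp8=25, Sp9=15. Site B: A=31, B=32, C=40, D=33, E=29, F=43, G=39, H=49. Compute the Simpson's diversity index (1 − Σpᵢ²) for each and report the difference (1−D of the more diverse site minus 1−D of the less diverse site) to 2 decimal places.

0.01

Site A: N=157, proportions 0.0892, 0.1146, 0.1529, 0.1146, 0.0764, 0.0892, 0.1083, 0.1592, 0.0955, giving 1−D = 0.8824 (working shown to 4 dp, full precision carried).
Site B: N=296, proportions 0.1047, 0.1081, 0.1351, 0.1115, 0.098, 0.1453, 0.1318, 0.1655, giving 1−D = 0.8712.
Difference = |0.8824 − 0.8712| = 0.0112, i.e. 0.01 to 2 decimal places.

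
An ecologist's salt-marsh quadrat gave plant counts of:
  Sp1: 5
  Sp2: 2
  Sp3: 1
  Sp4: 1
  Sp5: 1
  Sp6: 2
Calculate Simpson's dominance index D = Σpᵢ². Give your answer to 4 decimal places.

Total N = 5+2+1+1+1+2 = 12, so the proportions are 0.416667, 0.166667, 0.083333, 0.083333, 0.083333, 0.166667 (working shown to 6 dp, full precision carried).
D = 0.416667² + 0.166667² + 0.083333² + 0.083333² + 0.083333² + 0.166667² = 0.173611 + 0.027778 + 0.006944 + 0.006944 + 0.006944 + 0.027778 = 0.250000.
To 4 decimal places, D = 0.2500.

0.2500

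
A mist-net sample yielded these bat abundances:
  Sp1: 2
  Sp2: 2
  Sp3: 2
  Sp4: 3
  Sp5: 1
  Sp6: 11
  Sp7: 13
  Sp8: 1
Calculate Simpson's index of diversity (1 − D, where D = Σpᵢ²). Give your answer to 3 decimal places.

Total N = 2+2+2+3+1+11+13+1 = 35, so the proportions are 0.05714, 0.05714, 0.05714, 0.08571, 0.02857, 0.31429, 0.37143, 0.02857 (working shown to 5 dp, full precision carried).
D = 0.05714² + 0.05714² + 0.05714² + 0.08571² + 0.02857² + 0.31429² + 0.37143² + 0.02857² = 0.00327 + 0.00327 + 0.00327 + 0.00735 + 0.00082 + 0.09878 + 0.13796 + 0.00082 = 0.25551.
So 1 − D = 0.74449, i.e. 0.744 to 3 decimal places.

0.744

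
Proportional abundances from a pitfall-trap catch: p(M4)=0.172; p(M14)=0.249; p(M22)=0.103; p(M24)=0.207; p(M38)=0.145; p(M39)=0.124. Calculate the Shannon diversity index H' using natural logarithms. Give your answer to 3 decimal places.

1.748

Each pᵢ ln pᵢ term (working shown to 5 dp, full precision carried): 0.172×(-1.76026)=-0.30276, 0.249×(-1.39030)=-0.34619, 0.103×(-2.27303)=-0.23412, 0.207×(-1.57504)=-0.32603, 0.145×(-1.93102)=-0.28000, 0.124×(-2.08747)=-0.25885.
Sum = -1.74795, so H' = 1.748.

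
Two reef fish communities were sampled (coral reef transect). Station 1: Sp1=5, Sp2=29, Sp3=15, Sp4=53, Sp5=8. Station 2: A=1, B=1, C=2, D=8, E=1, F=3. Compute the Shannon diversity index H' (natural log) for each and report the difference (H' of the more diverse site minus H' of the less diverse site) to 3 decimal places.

Station 1: N=110, proportions 0.04545, 0.26364, 0.13636, 0.48182, 0.07273, giving H' = 1.30611 (working shown to 5 dp, full precision carried).
Station 2: N=16, proportions 0.0625, 0.0625, 0.125, 0.5, 0.0625, 0.1875, giving H' = 1.44023.
Difference = |1.30611 − 1.44023| = 0.13412, i.e. 0.134 to 3 decimal places.

0.134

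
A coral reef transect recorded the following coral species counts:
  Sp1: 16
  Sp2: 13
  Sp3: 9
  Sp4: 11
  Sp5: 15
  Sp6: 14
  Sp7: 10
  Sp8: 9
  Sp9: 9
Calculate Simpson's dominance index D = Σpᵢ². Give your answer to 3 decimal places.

0.117

Total N = 16+13+9+11+15+14+10+9+9 = 106, so the proportions are 0.15094, 0.12264, 0.08491, 0.10377, 0.14151, 0.13208, 0.09434, 0.08491, 0.08491 (working shown to 5 dp, full precision carried).
D = 0.15094² + 0.12264² + 0.08491² + 0.10377² + 0.14151² + 0.13208² + 0.09434² + 0.08491² + 0.08491² = 0.02278 + 0.01504 + 0.00721 + 0.01077 + 0.02002 + 0.01744 + 0.00890 + 0.00721 + 0.00721 = 0.11659.
To 3 decimal places, D = 0.117.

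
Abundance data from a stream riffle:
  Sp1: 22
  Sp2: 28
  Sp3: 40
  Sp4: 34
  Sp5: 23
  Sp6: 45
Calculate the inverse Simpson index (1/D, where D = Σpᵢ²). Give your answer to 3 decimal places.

Total N = 22+28+40+34+23+45 = 192, so the proportions are 0.1145833, 0.1458333, 0.2083333, 0.1770833, 0.1197917, 0.234375 (working shown to 7 dp, full precision carried).
D = 0.1145833² + 0.1458333² + 0.2083333² + 0.1770833² + 0.1197917² + 0.234375² = 0.0131293 + 0.0212674 + 0.0434028 + 0.0313585 + 0.0143500 + 0.0549316 = 0.1784397.
So 1/D = 5.60413, i.e. 5.604 to 3 decimal places.

5.604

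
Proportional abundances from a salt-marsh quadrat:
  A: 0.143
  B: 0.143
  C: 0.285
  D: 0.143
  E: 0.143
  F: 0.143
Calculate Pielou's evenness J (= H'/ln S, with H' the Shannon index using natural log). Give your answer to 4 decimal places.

H' = −Σ pᵢ ln pᵢ = −((-0.278122) + (-0.278122) + (-0.357751) + (-0.278122) + (-0.278122) + (-0.278122)) = 1.748362 (working shown to 6 dp, full precision carried).
With S = 6 species, ln S = 1.791759, so J = 1.748362/1.791759 = 0.975779, i.e. 0.9758 to 4 decimal places.

0.9758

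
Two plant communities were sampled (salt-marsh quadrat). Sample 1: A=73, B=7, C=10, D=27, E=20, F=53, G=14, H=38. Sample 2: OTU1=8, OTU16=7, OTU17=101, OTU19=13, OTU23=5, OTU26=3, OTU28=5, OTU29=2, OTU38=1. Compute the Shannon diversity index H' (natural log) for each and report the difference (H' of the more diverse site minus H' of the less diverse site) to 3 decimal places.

Sample 1: N=242, proportions 0.301653, 0.028926, 0.041322, 0.11157, 0.082645, 0.219008, 0.057851, 0.157025, giving H' = 1.834584 (working shown to 6 dp, full precision carried).
Sample 2: N=145, proportions 0.055172, 0.048276, 0.696552, 0.089655, 0.034483, 0.02069, 0.034483, 0.013793, 0.006897, giving H' = 1.180148.
Difference = |1.834584 − 1.180148| = 0.654436, i.e. 0.654 to 3 decimal places.

0.654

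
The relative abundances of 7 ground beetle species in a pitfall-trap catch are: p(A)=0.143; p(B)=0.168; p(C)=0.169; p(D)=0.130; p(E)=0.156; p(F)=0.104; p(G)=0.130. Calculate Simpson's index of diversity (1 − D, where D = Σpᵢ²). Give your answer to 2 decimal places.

D = 0.143² + 0.168² + 0.169² + 0.13² + 0.156² + 0.104² + 0.13² = 0.0204 + 0.0282 + 0.0286 + 0.0169 + 0.0243 + 0.0108 + 0.0169 = 0.1462 (working shown to 4 dp, full precision carried).
So 1 − D = 0.8538, i.e. 0.85 to 2 decimal places.

0.85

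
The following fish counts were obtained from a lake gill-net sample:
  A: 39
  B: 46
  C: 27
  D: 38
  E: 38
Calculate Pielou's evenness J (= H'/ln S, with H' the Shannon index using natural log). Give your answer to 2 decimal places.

0.99

Total N = 39+46+27+38+38 = 188, so the proportions are 0.2074, 0.2447, 0.1436, 0.2021, 0.2021 (working shown to 4 dp, full precision carried).
H' = −Σ pᵢ ln pᵢ = −((-0.3263) + (-0.3445) + (-0.2787) + (-0.3232) + (-0.3232)) = 1.5958.
With S = 5 species, ln S = 1.6094, so J = 1.5958/1.6094 = 0.9915, i.e. 0.99 to 2 decimal places.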